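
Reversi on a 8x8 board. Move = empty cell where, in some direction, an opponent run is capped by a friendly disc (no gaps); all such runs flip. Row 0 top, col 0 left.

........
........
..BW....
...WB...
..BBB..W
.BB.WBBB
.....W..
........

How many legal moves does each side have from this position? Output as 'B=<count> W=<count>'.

Answer: B=10 W=10

Derivation:
-- B to move --
(1,2): flips 1 -> legal
(1,3): flips 2 -> legal
(1,4): no bracket -> illegal
(2,4): flips 2 -> legal
(3,2): flips 1 -> legal
(3,6): no bracket -> illegal
(3,7): flips 1 -> legal
(4,5): no bracket -> illegal
(4,6): no bracket -> illegal
(5,3): flips 1 -> legal
(6,3): no bracket -> illegal
(6,4): flips 1 -> legal
(6,6): no bracket -> illegal
(7,4): flips 1 -> legal
(7,5): flips 1 -> legal
(7,6): flips 2 -> legal
B mobility = 10
-- W to move --
(1,1): flips 1 -> legal
(1,2): no bracket -> illegal
(1,3): no bracket -> illegal
(2,1): flips 1 -> legal
(2,4): flips 2 -> legal
(2,5): no bracket -> illegal
(3,1): no bracket -> illegal
(3,2): flips 1 -> legal
(3,5): flips 1 -> legal
(4,0): no bracket -> illegal
(4,1): no bracket -> illegal
(4,5): flips 2 -> legal
(4,6): no bracket -> illegal
(5,0): no bracket -> illegal
(5,3): flips 1 -> legal
(6,0): flips 2 -> legal
(6,1): no bracket -> illegal
(6,2): no bracket -> illegal
(6,3): no bracket -> illegal
(6,4): no bracket -> illegal
(6,6): flips 2 -> legal
(6,7): flips 1 -> legal
W mobility = 10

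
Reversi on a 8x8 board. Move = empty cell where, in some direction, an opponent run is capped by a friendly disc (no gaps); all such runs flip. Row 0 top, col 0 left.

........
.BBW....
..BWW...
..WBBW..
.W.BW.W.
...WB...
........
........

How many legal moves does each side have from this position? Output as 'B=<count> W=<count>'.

Answer: B=13 W=11

Derivation:
-- B to move --
(0,2): no bracket -> illegal
(0,3): flips 2 -> legal
(0,4): flips 1 -> legal
(1,4): flips 2 -> legal
(1,5): flips 1 -> legal
(2,1): flips 1 -> legal
(2,5): flips 2 -> legal
(2,6): no bracket -> illegal
(3,0): no bracket -> illegal
(3,1): flips 1 -> legal
(3,6): flips 1 -> legal
(3,7): no bracket -> illegal
(4,0): no bracket -> illegal
(4,2): flips 1 -> legal
(4,5): flips 1 -> legal
(4,7): no bracket -> illegal
(5,0): no bracket -> illegal
(5,1): no bracket -> illegal
(5,2): flips 1 -> legal
(5,5): flips 1 -> legal
(5,6): no bracket -> illegal
(5,7): no bracket -> illegal
(6,2): no bracket -> illegal
(6,3): flips 1 -> legal
(6,4): no bracket -> illegal
B mobility = 13
-- W to move --
(0,0): flips 3 -> legal
(0,1): flips 1 -> legal
(0,2): flips 2 -> legal
(0,3): no bracket -> illegal
(1,0): flips 2 -> legal
(2,0): no bracket -> illegal
(2,1): flips 1 -> legal
(2,5): no bracket -> illegal
(3,1): flips 1 -> legal
(4,2): flips 2 -> legal
(4,5): flips 1 -> legal
(5,2): no bracket -> illegal
(5,5): flips 1 -> legal
(6,3): no bracket -> illegal
(6,4): flips 1 -> legal
(6,5): flips 2 -> legal
W mobility = 11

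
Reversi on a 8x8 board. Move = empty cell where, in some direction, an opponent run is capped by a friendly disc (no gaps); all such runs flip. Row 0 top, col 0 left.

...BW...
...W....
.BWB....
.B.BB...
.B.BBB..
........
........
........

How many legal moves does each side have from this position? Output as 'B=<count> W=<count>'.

Answer: B=2 W=6

Derivation:
-- B to move --
(0,2): no bracket -> illegal
(0,5): flips 1 -> legal
(1,1): flips 1 -> legal
(1,2): no bracket -> illegal
(1,4): no bracket -> illegal
(1,5): no bracket -> illegal
(2,4): no bracket -> illegal
(3,2): no bracket -> illegal
B mobility = 2
-- W to move --
(0,2): flips 1 -> legal
(1,0): no bracket -> illegal
(1,1): no bracket -> illegal
(1,2): no bracket -> illegal
(1,4): no bracket -> illegal
(2,0): flips 1 -> legal
(2,4): flips 1 -> legal
(2,5): no bracket -> illegal
(3,0): no bracket -> illegal
(3,2): no bracket -> illegal
(3,5): no bracket -> illegal
(3,6): no bracket -> illegal
(4,0): flips 1 -> legal
(4,2): no bracket -> illegal
(4,6): no bracket -> illegal
(5,0): no bracket -> illegal
(5,1): no bracket -> illegal
(5,2): no bracket -> illegal
(5,3): flips 3 -> legal
(5,4): no bracket -> illegal
(5,5): flips 2 -> legal
(5,6): no bracket -> illegal
W mobility = 6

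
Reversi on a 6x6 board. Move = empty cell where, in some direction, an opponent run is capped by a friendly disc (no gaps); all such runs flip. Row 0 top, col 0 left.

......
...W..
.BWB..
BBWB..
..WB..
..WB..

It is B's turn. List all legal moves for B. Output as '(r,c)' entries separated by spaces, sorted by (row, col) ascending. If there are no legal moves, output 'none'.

(0,2): no bracket -> illegal
(0,3): flips 1 -> legal
(0,4): flips 2 -> legal
(1,1): flips 1 -> legal
(1,2): no bracket -> illegal
(1,4): no bracket -> illegal
(2,4): no bracket -> illegal
(4,1): flips 2 -> legal
(5,1): flips 2 -> legal

Answer: (0,3) (0,4) (1,1) (4,1) (5,1)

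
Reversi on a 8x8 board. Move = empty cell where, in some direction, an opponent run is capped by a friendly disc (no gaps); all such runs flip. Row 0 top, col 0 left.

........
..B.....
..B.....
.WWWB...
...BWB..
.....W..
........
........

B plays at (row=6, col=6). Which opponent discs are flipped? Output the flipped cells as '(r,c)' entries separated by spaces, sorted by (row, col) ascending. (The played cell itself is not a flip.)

Answer: (3,3) (4,4) (5,5)

Derivation:
Dir NW: opp run (5,5) (4,4) (3,3) capped by B -> flip
Dir N: first cell '.' (not opp) -> no flip
Dir NE: first cell '.' (not opp) -> no flip
Dir W: first cell '.' (not opp) -> no flip
Dir E: first cell '.' (not opp) -> no flip
Dir SW: first cell '.' (not opp) -> no flip
Dir S: first cell '.' (not opp) -> no flip
Dir SE: first cell '.' (not opp) -> no flip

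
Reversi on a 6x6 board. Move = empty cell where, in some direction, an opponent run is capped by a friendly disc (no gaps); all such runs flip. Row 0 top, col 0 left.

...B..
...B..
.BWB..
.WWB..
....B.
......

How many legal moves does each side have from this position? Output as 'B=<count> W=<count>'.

-- B to move --
(1,1): flips 1 -> legal
(1,2): no bracket -> illegal
(2,0): no bracket -> illegal
(3,0): flips 2 -> legal
(4,0): flips 2 -> legal
(4,1): flips 2 -> legal
(4,2): no bracket -> illegal
(4,3): flips 1 -> legal
B mobility = 5
-- W to move --
(0,2): no bracket -> illegal
(0,4): flips 1 -> legal
(1,0): flips 1 -> legal
(1,1): flips 1 -> legal
(1,2): no bracket -> illegal
(1,4): flips 1 -> legal
(2,0): flips 1 -> legal
(2,4): flips 1 -> legal
(3,0): no bracket -> illegal
(3,4): flips 1 -> legal
(3,5): no bracket -> illegal
(4,2): no bracket -> illegal
(4,3): no bracket -> illegal
(4,5): no bracket -> illegal
(5,3): no bracket -> illegal
(5,4): no bracket -> illegal
(5,5): flips 2 -> legal
W mobility = 8

Answer: B=5 W=8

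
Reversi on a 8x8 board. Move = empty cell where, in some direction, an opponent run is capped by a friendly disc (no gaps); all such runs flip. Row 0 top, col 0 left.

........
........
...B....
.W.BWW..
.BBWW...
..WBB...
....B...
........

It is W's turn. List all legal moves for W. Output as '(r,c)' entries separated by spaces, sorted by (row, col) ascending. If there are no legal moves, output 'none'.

(1,2): flips 1 -> legal
(1,3): flips 2 -> legal
(1,4): no bracket -> illegal
(2,2): flips 1 -> legal
(2,4): no bracket -> illegal
(3,0): flips 1 -> legal
(3,2): flips 2 -> legal
(4,0): flips 2 -> legal
(4,5): no bracket -> illegal
(5,0): no bracket -> illegal
(5,1): flips 1 -> legal
(5,5): flips 2 -> legal
(6,2): flips 1 -> legal
(6,3): flips 1 -> legal
(6,5): flips 1 -> legal
(7,3): no bracket -> illegal
(7,4): flips 2 -> legal
(7,5): flips 3 -> legal

Answer: (1,2) (1,3) (2,2) (3,0) (3,2) (4,0) (5,1) (5,5) (6,2) (6,3) (6,5) (7,4) (7,5)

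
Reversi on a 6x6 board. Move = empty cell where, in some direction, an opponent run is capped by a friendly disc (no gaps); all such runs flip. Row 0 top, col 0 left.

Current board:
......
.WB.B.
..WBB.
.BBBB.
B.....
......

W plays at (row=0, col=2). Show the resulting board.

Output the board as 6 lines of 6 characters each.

Answer: ..W...
.WW.B.
..WBB.
.BBBB.
B.....
......

Derivation:
Place W at (0,2); scan 8 dirs for brackets.
Dir NW: edge -> no flip
Dir N: edge -> no flip
Dir NE: edge -> no flip
Dir W: first cell '.' (not opp) -> no flip
Dir E: first cell '.' (not opp) -> no flip
Dir SW: first cell 'W' (not opp) -> no flip
Dir S: opp run (1,2) capped by W -> flip
Dir SE: first cell '.' (not opp) -> no flip
All flips: (1,2)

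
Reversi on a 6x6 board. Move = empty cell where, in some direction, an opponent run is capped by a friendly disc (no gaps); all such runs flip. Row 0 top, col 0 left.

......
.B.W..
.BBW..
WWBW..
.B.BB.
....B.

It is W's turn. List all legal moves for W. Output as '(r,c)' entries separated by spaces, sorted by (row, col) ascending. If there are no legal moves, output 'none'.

Answer: (0,0) (0,1) (1,2) (2,0) (5,0) (5,1) (5,2) (5,3) (5,5)

Derivation:
(0,0): flips 2 -> legal
(0,1): flips 2 -> legal
(0,2): no bracket -> illegal
(1,0): no bracket -> illegal
(1,2): flips 1 -> legal
(2,0): flips 2 -> legal
(3,4): no bracket -> illegal
(3,5): no bracket -> illegal
(4,0): no bracket -> illegal
(4,2): no bracket -> illegal
(4,5): no bracket -> illegal
(5,0): flips 2 -> legal
(5,1): flips 1 -> legal
(5,2): flips 1 -> legal
(5,3): flips 1 -> legal
(5,5): flips 1 -> legal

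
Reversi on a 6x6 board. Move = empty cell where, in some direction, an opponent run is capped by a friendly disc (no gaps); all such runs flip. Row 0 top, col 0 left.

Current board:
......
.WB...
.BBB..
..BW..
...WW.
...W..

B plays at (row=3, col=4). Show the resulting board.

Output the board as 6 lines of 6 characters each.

Place B at (3,4); scan 8 dirs for brackets.
Dir NW: first cell 'B' (not opp) -> no flip
Dir N: first cell '.' (not opp) -> no flip
Dir NE: first cell '.' (not opp) -> no flip
Dir W: opp run (3,3) capped by B -> flip
Dir E: first cell '.' (not opp) -> no flip
Dir SW: opp run (4,3), next='.' -> no flip
Dir S: opp run (4,4), next='.' -> no flip
Dir SE: first cell '.' (not opp) -> no flip
All flips: (3,3)

Answer: ......
.WB...
.BBB..
..BBB.
...WW.
...W..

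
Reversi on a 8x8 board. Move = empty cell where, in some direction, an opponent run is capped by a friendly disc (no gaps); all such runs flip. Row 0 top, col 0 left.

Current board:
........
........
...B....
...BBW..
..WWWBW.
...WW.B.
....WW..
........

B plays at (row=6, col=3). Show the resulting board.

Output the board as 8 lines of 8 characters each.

Place B at (6,3); scan 8 dirs for brackets.
Dir NW: first cell '.' (not opp) -> no flip
Dir N: opp run (5,3) (4,3) capped by B -> flip
Dir NE: opp run (5,4) capped by B -> flip
Dir W: first cell '.' (not opp) -> no flip
Dir E: opp run (6,4) (6,5), next='.' -> no flip
Dir SW: first cell '.' (not opp) -> no flip
Dir S: first cell '.' (not opp) -> no flip
Dir SE: first cell '.' (not opp) -> no flip
All flips: (4,3) (5,3) (5,4)

Answer: ........
........
...B....
...BBW..
..WBWBW.
...BB.B.
...BWW..
........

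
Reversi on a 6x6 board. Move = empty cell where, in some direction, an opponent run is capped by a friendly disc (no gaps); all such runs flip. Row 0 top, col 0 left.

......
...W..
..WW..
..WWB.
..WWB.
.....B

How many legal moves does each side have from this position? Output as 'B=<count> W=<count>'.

Answer: B=5 W=3

Derivation:
-- B to move --
(0,2): no bracket -> illegal
(0,3): no bracket -> illegal
(0,4): no bracket -> illegal
(1,1): flips 2 -> legal
(1,2): flips 1 -> legal
(1,4): no bracket -> illegal
(2,1): no bracket -> illegal
(2,4): no bracket -> illegal
(3,1): flips 2 -> legal
(4,1): flips 2 -> legal
(5,1): no bracket -> illegal
(5,2): flips 1 -> legal
(5,3): no bracket -> illegal
(5,4): no bracket -> illegal
B mobility = 5
-- W to move --
(2,4): no bracket -> illegal
(2,5): flips 1 -> legal
(3,5): flips 1 -> legal
(4,5): flips 2 -> legal
(5,3): no bracket -> illegal
(5,4): no bracket -> illegal
W mobility = 3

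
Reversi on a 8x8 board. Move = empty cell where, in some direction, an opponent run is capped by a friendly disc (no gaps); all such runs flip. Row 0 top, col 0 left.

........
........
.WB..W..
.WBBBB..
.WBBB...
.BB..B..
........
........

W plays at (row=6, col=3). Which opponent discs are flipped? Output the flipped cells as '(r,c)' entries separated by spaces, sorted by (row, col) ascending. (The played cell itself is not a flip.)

Answer: (5,2)

Derivation:
Dir NW: opp run (5,2) capped by W -> flip
Dir N: first cell '.' (not opp) -> no flip
Dir NE: first cell '.' (not opp) -> no flip
Dir W: first cell '.' (not opp) -> no flip
Dir E: first cell '.' (not opp) -> no flip
Dir SW: first cell '.' (not opp) -> no flip
Dir S: first cell '.' (not opp) -> no flip
Dir SE: first cell '.' (not opp) -> no flip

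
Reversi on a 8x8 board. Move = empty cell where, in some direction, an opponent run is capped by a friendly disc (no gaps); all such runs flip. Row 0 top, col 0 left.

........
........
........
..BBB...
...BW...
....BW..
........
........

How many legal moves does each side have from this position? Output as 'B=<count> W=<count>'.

-- B to move --
(3,5): no bracket -> illegal
(4,5): flips 1 -> legal
(4,6): no bracket -> illegal
(5,3): no bracket -> illegal
(5,6): flips 1 -> legal
(6,4): no bracket -> illegal
(6,5): no bracket -> illegal
(6,6): flips 2 -> legal
B mobility = 3
-- W to move --
(2,1): no bracket -> illegal
(2,2): flips 1 -> legal
(2,3): no bracket -> illegal
(2,4): flips 1 -> legal
(2,5): no bracket -> illegal
(3,1): no bracket -> illegal
(3,5): no bracket -> illegal
(4,1): no bracket -> illegal
(4,2): flips 1 -> legal
(4,5): no bracket -> illegal
(5,2): no bracket -> illegal
(5,3): flips 1 -> legal
(6,3): no bracket -> illegal
(6,4): flips 1 -> legal
(6,5): no bracket -> illegal
W mobility = 5

Answer: B=3 W=5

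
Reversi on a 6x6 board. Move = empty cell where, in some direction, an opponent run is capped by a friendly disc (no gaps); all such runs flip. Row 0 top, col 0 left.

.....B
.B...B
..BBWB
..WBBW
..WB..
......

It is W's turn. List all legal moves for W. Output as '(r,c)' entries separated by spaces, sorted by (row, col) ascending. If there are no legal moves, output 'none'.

(0,0): no bracket -> illegal
(0,1): no bracket -> illegal
(0,2): no bracket -> illegal
(0,4): no bracket -> illegal
(1,0): no bracket -> illegal
(1,2): flips 1 -> legal
(1,3): no bracket -> illegal
(1,4): flips 1 -> legal
(2,0): no bracket -> illegal
(2,1): flips 2 -> legal
(3,1): no bracket -> illegal
(4,4): flips 2 -> legal
(4,5): no bracket -> illegal
(5,2): no bracket -> illegal
(5,3): no bracket -> illegal
(5,4): flips 1 -> legal

Answer: (1,2) (1,4) (2,1) (4,4) (5,4)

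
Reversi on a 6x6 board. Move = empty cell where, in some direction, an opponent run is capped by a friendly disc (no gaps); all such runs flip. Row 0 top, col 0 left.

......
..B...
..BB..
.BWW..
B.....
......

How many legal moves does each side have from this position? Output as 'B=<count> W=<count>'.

-- B to move --
(2,1): no bracket -> illegal
(2,4): no bracket -> illegal
(3,4): flips 2 -> legal
(4,1): flips 1 -> legal
(4,2): flips 1 -> legal
(4,3): flips 1 -> legal
(4,4): flips 1 -> legal
B mobility = 5
-- W to move --
(0,1): no bracket -> illegal
(0,2): flips 2 -> legal
(0,3): no bracket -> illegal
(1,1): flips 1 -> legal
(1,3): flips 1 -> legal
(1,4): flips 1 -> legal
(2,0): no bracket -> illegal
(2,1): no bracket -> illegal
(2,4): no bracket -> illegal
(3,0): flips 1 -> legal
(3,4): no bracket -> illegal
(4,1): no bracket -> illegal
(4,2): no bracket -> illegal
(5,0): no bracket -> illegal
(5,1): no bracket -> illegal
W mobility = 5

Answer: B=5 W=5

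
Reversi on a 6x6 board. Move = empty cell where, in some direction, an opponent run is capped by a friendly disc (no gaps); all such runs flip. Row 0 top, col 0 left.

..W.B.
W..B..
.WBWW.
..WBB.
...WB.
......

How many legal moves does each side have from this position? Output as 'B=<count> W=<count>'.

Answer: B=10 W=7

Derivation:
-- B to move --
(0,0): no bracket -> illegal
(0,1): no bracket -> illegal
(0,3): no bracket -> illegal
(1,1): no bracket -> illegal
(1,2): flips 1 -> legal
(1,4): flips 1 -> legal
(1,5): flips 1 -> legal
(2,0): flips 1 -> legal
(2,5): flips 2 -> legal
(3,0): no bracket -> illegal
(3,1): flips 1 -> legal
(3,5): flips 1 -> legal
(4,1): no bracket -> illegal
(4,2): flips 2 -> legal
(5,2): flips 1 -> legal
(5,3): flips 1 -> legal
(5,4): no bracket -> illegal
B mobility = 10
-- W to move --
(0,3): flips 1 -> legal
(0,5): no bracket -> illegal
(1,1): no bracket -> illegal
(1,2): flips 1 -> legal
(1,4): no bracket -> illegal
(1,5): no bracket -> illegal
(2,5): flips 1 -> legal
(3,1): no bracket -> illegal
(3,5): flips 2 -> legal
(4,2): flips 1 -> legal
(4,5): flips 2 -> legal
(5,3): no bracket -> illegal
(5,4): flips 2 -> legal
(5,5): no bracket -> illegal
W mobility = 7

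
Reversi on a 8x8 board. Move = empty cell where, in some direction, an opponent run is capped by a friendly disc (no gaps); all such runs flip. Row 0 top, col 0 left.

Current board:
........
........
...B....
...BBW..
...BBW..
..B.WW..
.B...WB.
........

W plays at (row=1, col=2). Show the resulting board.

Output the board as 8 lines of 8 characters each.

Place W at (1,2); scan 8 dirs for brackets.
Dir NW: first cell '.' (not opp) -> no flip
Dir N: first cell '.' (not opp) -> no flip
Dir NE: first cell '.' (not opp) -> no flip
Dir W: first cell '.' (not opp) -> no flip
Dir E: first cell '.' (not opp) -> no flip
Dir SW: first cell '.' (not opp) -> no flip
Dir S: first cell '.' (not opp) -> no flip
Dir SE: opp run (2,3) (3,4) capped by W -> flip
All flips: (2,3) (3,4)

Answer: ........
..W.....
...W....
...BWW..
...BBW..
..B.WW..
.B...WB.
........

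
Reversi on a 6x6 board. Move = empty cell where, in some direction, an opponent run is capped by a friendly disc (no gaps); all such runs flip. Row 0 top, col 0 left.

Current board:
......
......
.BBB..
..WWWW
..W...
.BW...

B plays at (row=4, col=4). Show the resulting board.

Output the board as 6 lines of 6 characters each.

Place B at (4,4); scan 8 dirs for brackets.
Dir NW: opp run (3,3) capped by B -> flip
Dir N: opp run (3,4), next='.' -> no flip
Dir NE: opp run (3,5), next=edge -> no flip
Dir W: first cell '.' (not opp) -> no flip
Dir E: first cell '.' (not opp) -> no flip
Dir SW: first cell '.' (not opp) -> no flip
Dir S: first cell '.' (not opp) -> no flip
Dir SE: first cell '.' (not opp) -> no flip
All flips: (3,3)

Answer: ......
......
.BBB..
..WBWW
..W.B.
.BW...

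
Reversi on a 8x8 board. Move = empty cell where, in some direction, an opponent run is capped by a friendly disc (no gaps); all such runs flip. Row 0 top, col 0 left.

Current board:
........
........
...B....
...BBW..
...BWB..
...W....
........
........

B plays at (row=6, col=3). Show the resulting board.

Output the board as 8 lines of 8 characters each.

Place B at (6,3); scan 8 dirs for brackets.
Dir NW: first cell '.' (not opp) -> no flip
Dir N: opp run (5,3) capped by B -> flip
Dir NE: first cell '.' (not opp) -> no flip
Dir W: first cell '.' (not opp) -> no flip
Dir E: first cell '.' (not opp) -> no flip
Dir SW: first cell '.' (not opp) -> no flip
Dir S: first cell '.' (not opp) -> no flip
Dir SE: first cell '.' (not opp) -> no flip
All flips: (5,3)

Answer: ........
........
...B....
...BBW..
...BWB..
...B....
...B....
........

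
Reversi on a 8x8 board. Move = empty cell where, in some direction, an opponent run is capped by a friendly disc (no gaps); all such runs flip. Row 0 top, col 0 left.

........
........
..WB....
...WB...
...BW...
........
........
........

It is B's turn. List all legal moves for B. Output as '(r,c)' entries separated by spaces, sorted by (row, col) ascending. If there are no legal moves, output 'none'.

(1,1): no bracket -> illegal
(1,2): no bracket -> illegal
(1,3): no bracket -> illegal
(2,1): flips 1 -> legal
(2,4): no bracket -> illegal
(3,1): no bracket -> illegal
(3,2): flips 1 -> legal
(3,5): no bracket -> illegal
(4,2): no bracket -> illegal
(4,5): flips 1 -> legal
(5,3): no bracket -> illegal
(5,4): flips 1 -> legal
(5,5): no bracket -> illegal

Answer: (2,1) (3,2) (4,5) (5,4)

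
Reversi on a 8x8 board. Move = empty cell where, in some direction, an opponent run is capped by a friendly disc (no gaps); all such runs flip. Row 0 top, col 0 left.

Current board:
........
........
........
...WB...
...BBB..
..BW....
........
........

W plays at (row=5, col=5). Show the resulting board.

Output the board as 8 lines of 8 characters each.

Answer: ........
........
........
...WB...
...BWB..
..BW.W..
........
........

Derivation:
Place W at (5,5); scan 8 dirs for brackets.
Dir NW: opp run (4,4) capped by W -> flip
Dir N: opp run (4,5), next='.' -> no flip
Dir NE: first cell '.' (not opp) -> no flip
Dir W: first cell '.' (not opp) -> no flip
Dir E: first cell '.' (not opp) -> no flip
Dir SW: first cell '.' (not opp) -> no flip
Dir S: first cell '.' (not opp) -> no flip
Dir SE: first cell '.' (not opp) -> no flip
All flips: (4,4)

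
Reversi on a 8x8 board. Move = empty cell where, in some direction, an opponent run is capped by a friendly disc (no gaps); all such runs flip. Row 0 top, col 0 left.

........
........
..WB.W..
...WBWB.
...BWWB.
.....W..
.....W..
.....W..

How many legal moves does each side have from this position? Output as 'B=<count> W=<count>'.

Answer: B=8 W=10

Derivation:
-- B to move --
(1,1): no bracket -> illegal
(1,2): no bracket -> illegal
(1,3): no bracket -> illegal
(1,4): flips 1 -> legal
(1,5): no bracket -> illegal
(1,6): flips 1 -> legal
(2,1): flips 1 -> legal
(2,4): flips 1 -> legal
(2,6): no bracket -> illegal
(3,1): no bracket -> illegal
(3,2): flips 1 -> legal
(4,2): no bracket -> illegal
(5,3): no bracket -> illegal
(5,4): flips 2 -> legal
(5,6): flips 1 -> legal
(6,4): flips 1 -> legal
(6,6): no bracket -> illegal
(7,4): no bracket -> illegal
(7,6): no bracket -> illegal
B mobility = 8
-- W to move --
(1,2): flips 2 -> legal
(1,3): flips 1 -> legal
(1,4): no bracket -> illegal
(2,4): flips 2 -> legal
(2,6): no bracket -> illegal
(2,7): flips 1 -> legal
(3,2): no bracket -> illegal
(3,7): flips 2 -> legal
(4,2): flips 1 -> legal
(4,7): flips 2 -> legal
(5,2): flips 2 -> legal
(5,3): flips 1 -> legal
(5,4): no bracket -> illegal
(5,6): no bracket -> illegal
(5,7): flips 1 -> legal
W mobility = 10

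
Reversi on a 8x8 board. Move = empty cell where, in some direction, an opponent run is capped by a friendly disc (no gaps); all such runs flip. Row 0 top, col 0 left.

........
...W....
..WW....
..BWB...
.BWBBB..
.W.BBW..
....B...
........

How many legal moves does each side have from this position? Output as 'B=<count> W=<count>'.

-- B to move --
(0,2): no bracket -> illegal
(0,3): flips 3 -> legal
(0,4): no bracket -> illegal
(1,1): flips 2 -> legal
(1,2): flips 2 -> legal
(1,4): flips 1 -> legal
(2,1): no bracket -> illegal
(2,4): no bracket -> illegal
(3,1): flips 1 -> legal
(4,0): no bracket -> illegal
(4,6): flips 1 -> legal
(5,0): no bracket -> illegal
(5,2): flips 1 -> legal
(5,6): flips 1 -> legal
(6,0): no bracket -> illegal
(6,1): flips 1 -> legal
(6,2): no bracket -> illegal
(6,5): flips 1 -> legal
(6,6): flips 1 -> legal
B mobility = 11
-- W to move --
(2,1): no bracket -> illegal
(2,4): no bracket -> illegal
(2,5): no bracket -> illegal
(3,0): no bracket -> illegal
(3,1): flips 2 -> legal
(3,5): flips 2 -> legal
(3,6): no bracket -> illegal
(4,0): flips 1 -> legal
(4,6): flips 3 -> legal
(5,0): flips 2 -> legal
(5,2): flips 2 -> legal
(5,6): flips 2 -> legal
(6,2): no bracket -> illegal
(6,3): flips 2 -> legal
(6,5): no bracket -> illegal
(7,3): flips 1 -> legal
(7,4): no bracket -> illegal
(7,5): flips 2 -> legal
W mobility = 10

Answer: B=11 W=10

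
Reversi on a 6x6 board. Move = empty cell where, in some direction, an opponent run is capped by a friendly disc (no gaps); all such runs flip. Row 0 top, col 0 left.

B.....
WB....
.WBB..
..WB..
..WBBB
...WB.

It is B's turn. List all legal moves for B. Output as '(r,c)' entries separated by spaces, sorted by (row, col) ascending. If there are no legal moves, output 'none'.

Answer: (2,0) (3,1) (4,1) (5,1) (5,2)

Derivation:
(0,1): no bracket -> illegal
(1,2): no bracket -> illegal
(2,0): flips 2 -> legal
(3,0): no bracket -> illegal
(3,1): flips 2 -> legal
(4,1): flips 2 -> legal
(5,1): flips 1 -> legal
(5,2): flips 3 -> legal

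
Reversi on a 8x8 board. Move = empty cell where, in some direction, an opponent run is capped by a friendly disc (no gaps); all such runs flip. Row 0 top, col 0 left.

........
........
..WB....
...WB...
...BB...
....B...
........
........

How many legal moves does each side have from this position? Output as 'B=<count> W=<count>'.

Answer: B=3 W=5

Derivation:
-- B to move --
(1,1): flips 2 -> legal
(1,2): no bracket -> illegal
(1,3): no bracket -> illegal
(2,1): flips 1 -> legal
(2,4): no bracket -> illegal
(3,1): no bracket -> illegal
(3,2): flips 1 -> legal
(4,2): no bracket -> illegal
B mobility = 3
-- W to move --
(1,2): no bracket -> illegal
(1,3): flips 1 -> legal
(1,4): no bracket -> illegal
(2,4): flips 1 -> legal
(2,5): no bracket -> illegal
(3,2): no bracket -> illegal
(3,5): flips 1 -> legal
(4,2): no bracket -> illegal
(4,5): no bracket -> illegal
(5,2): no bracket -> illegal
(5,3): flips 1 -> legal
(5,5): flips 1 -> legal
(6,3): no bracket -> illegal
(6,4): no bracket -> illegal
(6,5): no bracket -> illegal
W mobility = 5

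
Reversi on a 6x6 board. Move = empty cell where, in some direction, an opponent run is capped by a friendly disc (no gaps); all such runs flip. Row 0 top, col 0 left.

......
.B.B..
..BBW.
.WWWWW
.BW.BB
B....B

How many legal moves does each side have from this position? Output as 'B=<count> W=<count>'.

-- B to move --
(1,4): flips 2 -> legal
(1,5): no bracket -> illegal
(2,0): no bracket -> illegal
(2,1): flips 1 -> legal
(2,5): flips 2 -> legal
(3,0): no bracket -> illegal
(4,0): flips 1 -> legal
(4,3): flips 2 -> legal
(5,1): no bracket -> illegal
(5,2): flips 2 -> legal
(5,3): no bracket -> illegal
B mobility = 6
-- W to move --
(0,0): flips 2 -> legal
(0,1): no bracket -> illegal
(0,2): flips 1 -> legal
(0,3): flips 2 -> legal
(0,4): flips 2 -> legal
(1,0): no bracket -> illegal
(1,2): flips 2 -> legal
(1,4): flips 1 -> legal
(2,0): no bracket -> illegal
(2,1): flips 2 -> legal
(3,0): no bracket -> illegal
(4,0): flips 1 -> legal
(4,3): no bracket -> illegal
(5,1): flips 1 -> legal
(5,2): no bracket -> illegal
(5,3): flips 1 -> legal
(5,4): flips 1 -> legal
W mobility = 11

Answer: B=6 W=11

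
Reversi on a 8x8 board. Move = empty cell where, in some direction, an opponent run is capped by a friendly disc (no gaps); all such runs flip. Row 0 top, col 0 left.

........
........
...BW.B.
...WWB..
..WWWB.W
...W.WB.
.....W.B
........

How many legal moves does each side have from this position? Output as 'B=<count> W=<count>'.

-- B to move --
(1,3): flips 1 -> legal
(1,4): no bracket -> illegal
(1,5): no bracket -> illegal
(2,2): no bracket -> illegal
(2,5): flips 1 -> legal
(3,1): no bracket -> illegal
(3,2): flips 2 -> legal
(3,6): no bracket -> illegal
(3,7): no bracket -> illegal
(4,1): flips 3 -> legal
(4,6): no bracket -> illegal
(5,1): no bracket -> illegal
(5,2): no bracket -> illegal
(5,4): flips 1 -> legal
(5,7): no bracket -> illegal
(6,2): flips 2 -> legal
(6,3): flips 3 -> legal
(6,4): no bracket -> illegal
(6,6): no bracket -> illegal
(7,4): flips 1 -> legal
(7,5): flips 2 -> legal
(7,6): no bracket -> illegal
B mobility = 9
-- W to move --
(1,2): flips 1 -> legal
(1,3): flips 1 -> legal
(1,4): no bracket -> illegal
(1,5): no bracket -> illegal
(1,6): no bracket -> illegal
(1,7): flips 2 -> legal
(2,2): flips 1 -> legal
(2,5): flips 2 -> legal
(2,7): no bracket -> illegal
(3,2): no bracket -> illegal
(3,6): flips 1 -> legal
(3,7): no bracket -> illegal
(4,6): flips 2 -> legal
(5,4): no bracket -> illegal
(5,7): flips 1 -> legal
(6,6): no bracket -> illegal
(7,6): no bracket -> illegal
(7,7): no bracket -> illegal
W mobility = 8

Answer: B=9 W=8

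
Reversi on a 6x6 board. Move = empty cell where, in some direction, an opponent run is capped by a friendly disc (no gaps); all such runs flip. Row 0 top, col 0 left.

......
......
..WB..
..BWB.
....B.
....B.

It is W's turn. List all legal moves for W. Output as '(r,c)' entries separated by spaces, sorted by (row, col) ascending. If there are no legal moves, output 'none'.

(1,2): no bracket -> illegal
(1,3): flips 1 -> legal
(1,4): no bracket -> illegal
(2,1): no bracket -> illegal
(2,4): flips 1 -> legal
(2,5): no bracket -> illegal
(3,1): flips 1 -> legal
(3,5): flips 1 -> legal
(4,1): no bracket -> illegal
(4,2): flips 1 -> legal
(4,3): no bracket -> illegal
(4,5): no bracket -> illegal
(5,3): no bracket -> illegal
(5,5): flips 1 -> legal

Answer: (1,3) (2,4) (3,1) (3,5) (4,2) (5,5)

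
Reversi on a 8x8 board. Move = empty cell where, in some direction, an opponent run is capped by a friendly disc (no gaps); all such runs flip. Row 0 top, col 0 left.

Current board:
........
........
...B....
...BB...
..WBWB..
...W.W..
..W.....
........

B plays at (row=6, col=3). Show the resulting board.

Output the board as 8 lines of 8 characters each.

Place B at (6,3); scan 8 dirs for brackets.
Dir NW: first cell '.' (not opp) -> no flip
Dir N: opp run (5,3) capped by B -> flip
Dir NE: first cell '.' (not opp) -> no flip
Dir W: opp run (6,2), next='.' -> no flip
Dir E: first cell '.' (not opp) -> no flip
Dir SW: first cell '.' (not opp) -> no flip
Dir S: first cell '.' (not opp) -> no flip
Dir SE: first cell '.' (not opp) -> no flip
All flips: (5,3)

Answer: ........
........
...B....
...BB...
..WBWB..
...B.W..
..WB....
........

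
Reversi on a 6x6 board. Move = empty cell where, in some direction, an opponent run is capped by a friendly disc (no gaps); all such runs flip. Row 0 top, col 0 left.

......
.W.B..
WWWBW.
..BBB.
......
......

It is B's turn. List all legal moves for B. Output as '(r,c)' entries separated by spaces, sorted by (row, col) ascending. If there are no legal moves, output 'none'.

(0,0): flips 2 -> legal
(0,1): no bracket -> illegal
(0,2): no bracket -> illegal
(1,0): flips 1 -> legal
(1,2): flips 1 -> legal
(1,4): flips 1 -> legal
(1,5): flips 1 -> legal
(2,5): flips 1 -> legal
(3,0): no bracket -> illegal
(3,1): flips 1 -> legal
(3,5): flips 1 -> legal

Answer: (0,0) (1,0) (1,2) (1,4) (1,5) (2,5) (3,1) (3,5)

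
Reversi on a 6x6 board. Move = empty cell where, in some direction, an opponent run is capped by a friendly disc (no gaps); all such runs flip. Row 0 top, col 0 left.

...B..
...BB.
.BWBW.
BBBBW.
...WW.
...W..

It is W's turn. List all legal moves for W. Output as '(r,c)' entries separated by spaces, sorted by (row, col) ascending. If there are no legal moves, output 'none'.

Answer: (0,2) (0,4) (1,0) (1,2) (2,0) (4,0) (4,2)

Derivation:
(0,2): flips 1 -> legal
(0,4): flips 2 -> legal
(0,5): no bracket -> illegal
(1,0): flips 2 -> legal
(1,1): no bracket -> illegal
(1,2): flips 1 -> legal
(1,5): no bracket -> illegal
(2,0): flips 1 -> legal
(2,5): no bracket -> illegal
(4,0): flips 1 -> legal
(4,1): no bracket -> illegal
(4,2): flips 2 -> legal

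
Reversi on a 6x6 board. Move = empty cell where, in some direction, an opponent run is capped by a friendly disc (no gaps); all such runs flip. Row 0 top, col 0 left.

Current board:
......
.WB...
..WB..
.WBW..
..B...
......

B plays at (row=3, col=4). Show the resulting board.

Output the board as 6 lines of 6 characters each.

Answer: ......
.WB...
..WB..
.WBBB.
..B...
......

Derivation:
Place B at (3,4); scan 8 dirs for brackets.
Dir NW: first cell 'B' (not opp) -> no flip
Dir N: first cell '.' (not opp) -> no flip
Dir NE: first cell '.' (not opp) -> no flip
Dir W: opp run (3,3) capped by B -> flip
Dir E: first cell '.' (not opp) -> no flip
Dir SW: first cell '.' (not opp) -> no flip
Dir S: first cell '.' (not opp) -> no flip
Dir SE: first cell '.' (not opp) -> no flip
All flips: (3,3)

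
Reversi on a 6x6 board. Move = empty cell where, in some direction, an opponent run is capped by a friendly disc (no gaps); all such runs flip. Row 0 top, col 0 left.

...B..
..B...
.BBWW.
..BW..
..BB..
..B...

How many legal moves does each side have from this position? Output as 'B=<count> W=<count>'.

-- B to move --
(1,3): flips 2 -> legal
(1,4): flips 1 -> legal
(1,5): flips 2 -> legal
(2,5): flips 2 -> legal
(3,4): flips 2 -> legal
(3,5): no bracket -> illegal
(4,4): flips 1 -> legal
B mobility = 6
-- W to move --
(0,1): flips 1 -> legal
(0,2): no bracket -> illegal
(0,4): no bracket -> illegal
(1,0): no bracket -> illegal
(1,1): flips 1 -> legal
(1,3): no bracket -> illegal
(1,4): no bracket -> illegal
(2,0): flips 2 -> legal
(3,0): no bracket -> illegal
(3,1): flips 1 -> legal
(3,4): no bracket -> illegal
(4,1): flips 1 -> legal
(4,4): no bracket -> illegal
(5,1): flips 1 -> legal
(5,3): flips 1 -> legal
(5,4): no bracket -> illegal
W mobility = 7

Answer: B=6 W=7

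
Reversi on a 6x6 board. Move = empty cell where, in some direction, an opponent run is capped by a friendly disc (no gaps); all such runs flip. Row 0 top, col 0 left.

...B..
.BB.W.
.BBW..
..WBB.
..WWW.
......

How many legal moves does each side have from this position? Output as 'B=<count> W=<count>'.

Answer: B=9 W=9

Derivation:
-- B to move --
(0,4): no bracket -> illegal
(0,5): no bracket -> illegal
(1,3): flips 1 -> legal
(1,5): no bracket -> illegal
(2,4): flips 1 -> legal
(2,5): flips 1 -> legal
(3,1): flips 1 -> legal
(3,5): no bracket -> illegal
(4,1): no bracket -> illegal
(4,5): no bracket -> illegal
(5,1): flips 1 -> legal
(5,2): flips 3 -> legal
(5,3): flips 1 -> legal
(5,4): flips 3 -> legal
(5,5): flips 1 -> legal
B mobility = 9
-- W to move --
(0,0): flips 3 -> legal
(0,1): flips 1 -> legal
(0,2): flips 2 -> legal
(0,4): no bracket -> illegal
(1,0): flips 1 -> legal
(1,3): no bracket -> illegal
(2,0): flips 2 -> legal
(2,4): flips 2 -> legal
(2,5): flips 1 -> legal
(3,0): no bracket -> illegal
(3,1): no bracket -> illegal
(3,5): flips 2 -> legal
(4,5): flips 1 -> legal
W mobility = 9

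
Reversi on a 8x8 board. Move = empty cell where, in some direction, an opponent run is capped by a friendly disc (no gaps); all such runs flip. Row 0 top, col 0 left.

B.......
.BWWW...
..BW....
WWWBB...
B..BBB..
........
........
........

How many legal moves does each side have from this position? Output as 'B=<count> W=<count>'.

-- B to move --
(0,1): flips 2 -> legal
(0,2): flips 1 -> legal
(0,3): flips 2 -> legal
(0,4): flips 1 -> legal
(0,5): no bracket -> illegal
(1,5): flips 3 -> legal
(2,0): flips 1 -> legal
(2,1): flips 1 -> legal
(2,4): flips 1 -> legal
(2,5): no bracket -> illegal
(4,1): no bracket -> illegal
(4,2): flips 1 -> legal
B mobility = 9
-- W to move --
(0,1): no bracket -> illegal
(0,2): no bracket -> illegal
(1,0): flips 1 -> legal
(2,0): no bracket -> illegal
(2,1): flips 1 -> legal
(2,4): no bracket -> illegal
(2,5): no bracket -> illegal
(3,5): flips 2 -> legal
(3,6): no bracket -> illegal
(4,1): no bracket -> illegal
(4,2): no bracket -> illegal
(4,6): no bracket -> illegal
(5,0): flips 1 -> legal
(5,1): no bracket -> illegal
(5,2): no bracket -> illegal
(5,3): flips 2 -> legal
(5,4): flips 1 -> legal
(5,5): no bracket -> illegal
(5,6): flips 2 -> legal
W mobility = 7

Answer: B=9 W=7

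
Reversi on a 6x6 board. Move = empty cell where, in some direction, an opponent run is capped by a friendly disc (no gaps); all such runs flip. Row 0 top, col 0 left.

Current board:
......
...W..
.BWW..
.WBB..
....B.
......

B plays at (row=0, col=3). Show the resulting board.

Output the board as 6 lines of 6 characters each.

Place B at (0,3); scan 8 dirs for brackets.
Dir NW: edge -> no flip
Dir N: edge -> no flip
Dir NE: edge -> no flip
Dir W: first cell '.' (not opp) -> no flip
Dir E: first cell '.' (not opp) -> no flip
Dir SW: first cell '.' (not opp) -> no flip
Dir S: opp run (1,3) (2,3) capped by B -> flip
Dir SE: first cell '.' (not opp) -> no flip
All flips: (1,3) (2,3)

Answer: ...B..
...B..
.BWB..
.WBB..
....B.
......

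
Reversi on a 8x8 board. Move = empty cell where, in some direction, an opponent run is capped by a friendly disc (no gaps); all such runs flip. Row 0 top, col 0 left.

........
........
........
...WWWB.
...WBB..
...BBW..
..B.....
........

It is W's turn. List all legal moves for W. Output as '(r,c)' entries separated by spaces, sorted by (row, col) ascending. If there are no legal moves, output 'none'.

Answer: (3,7) (4,6) (5,2) (5,6) (6,3) (6,4) (6,5) (7,1)

Derivation:
(2,5): no bracket -> illegal
(2,6): no bracket -> illegal
(2,7): no bracket -> illegal
(3,7): flips 1 -> legal
(4,2): no bracket -> illegal
(4,6): flips 2 -> legal
(4,7): no bracket -> illegal
(5,1): no bracket -> illegal
(5,2): flips 2 -> legal
(5,6): flips 1 -> legal
(6,1): no bracket -> illegal
(6,3): flips 1 -> legal
(6,4): flips 2 -> legal
(6,5): flips 1 -> legal
(7,1): flips 3 -> legal
(7,2): no bracket -> illegal
(7,3): no bracket -> illegal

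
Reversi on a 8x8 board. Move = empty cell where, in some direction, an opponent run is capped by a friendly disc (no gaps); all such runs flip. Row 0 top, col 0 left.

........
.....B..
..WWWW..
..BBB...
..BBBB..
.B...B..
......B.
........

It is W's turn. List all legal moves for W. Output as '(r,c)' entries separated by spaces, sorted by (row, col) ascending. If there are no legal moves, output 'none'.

Answer: (0,5) (0,6) (4,1) (5,2) (5,3) (5,4) (5,6) (6,0) (7,7)

Derivation:
(0,4): no bracket -> illegal
(0,5): flips 1 -> legal
(0,6): flips 1 -> legal
(1,4): no bracket -> illegal
(1,6): no bracket -> illegal
(2,1): no bracket -> illegal
(2,6): no bracket -> illegal
(3,1): no bracket -> illegal
(3,5): no bracket -> illegal
(3,6): no bracket -> illegal
(4,0): no bracket -> illegal
(4,1): flips 1 -> legal
(4,6): no bracket -> illegal
(5,0): no bracket -> illegal
(5,2): flips 4 -> legal
(5,3): flips 2 -> legal
(5,4): flips 2 -> legal
(5,6): flips 2 -> legal
(5,7): no bracket -> illegal
(6,0): flips 3 -> legal
(6,1): no bracket -> illegal
(6,2): no bracket -> illegal
(6,4): no bracket -> illegal
(6,5): no bracket -> illegal
(6,7): no bracket -> illegal
(7,5): no bracket -> illegal
(7,6): no bracket -> illegal
(7,7): flips 4 -> legal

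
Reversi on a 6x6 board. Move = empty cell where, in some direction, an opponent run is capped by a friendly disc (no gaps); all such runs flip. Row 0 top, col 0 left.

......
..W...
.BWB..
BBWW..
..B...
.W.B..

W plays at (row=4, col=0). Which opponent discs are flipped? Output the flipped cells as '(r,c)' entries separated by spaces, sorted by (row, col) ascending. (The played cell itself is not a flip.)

Answer: (3,1)

Derivation:
Dir NW: edge -> no flip
Dir N: opp run (3,0), next='.' -> no flip
Dir NE: opp run (3,1) capped by W -> flip
Dir W: edge -> no flip
Dir E: first cell '.' (not opp) -> no flip
Dir SW: edge -> no flip
Dir S: first cell '.' (not opp) -> no flip
Dir SE: first cell 'W' (not opp) -> no flip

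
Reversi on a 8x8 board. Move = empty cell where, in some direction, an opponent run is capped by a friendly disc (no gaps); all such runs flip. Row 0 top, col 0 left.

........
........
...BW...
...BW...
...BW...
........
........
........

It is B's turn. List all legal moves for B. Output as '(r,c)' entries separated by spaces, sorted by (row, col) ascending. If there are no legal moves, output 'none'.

Answer: (1,5) (2,5) (3,5) (4,5) (5,5)

Derivation:
(1,3): no bracket -> illegal
(1,4): no bracket -> illegal
(1,5): flips 1 -> legal
(2,5): flips 2 -> legal
(3,5): flips 1 -> legal
(4,5): flips 2 -> legal
(5,3): no bracket -> illegal
(5,4): no bracket -> illegal
(5,5): flips 1 -> legal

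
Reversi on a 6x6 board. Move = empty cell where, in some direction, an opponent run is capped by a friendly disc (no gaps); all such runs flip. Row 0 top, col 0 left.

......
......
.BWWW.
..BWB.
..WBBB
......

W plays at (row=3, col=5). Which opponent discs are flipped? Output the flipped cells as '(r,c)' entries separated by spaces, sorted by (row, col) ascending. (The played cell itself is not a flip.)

Dir NW: first cell 'W' (not opp) -> no flip
Dir N: first cell '.' (not opp) -> no flip
Dir NE: edge -> no flip
Dir W: opp run (3,4) capped by W -> flip
Dir E: edge -> no flip
Dir SW: opp run (4,4), next='.' -> no flip
Dir S: opp run (4,5), next='.' -> no flip
Dir SE: edge -> no flip

Answer: (3,4)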